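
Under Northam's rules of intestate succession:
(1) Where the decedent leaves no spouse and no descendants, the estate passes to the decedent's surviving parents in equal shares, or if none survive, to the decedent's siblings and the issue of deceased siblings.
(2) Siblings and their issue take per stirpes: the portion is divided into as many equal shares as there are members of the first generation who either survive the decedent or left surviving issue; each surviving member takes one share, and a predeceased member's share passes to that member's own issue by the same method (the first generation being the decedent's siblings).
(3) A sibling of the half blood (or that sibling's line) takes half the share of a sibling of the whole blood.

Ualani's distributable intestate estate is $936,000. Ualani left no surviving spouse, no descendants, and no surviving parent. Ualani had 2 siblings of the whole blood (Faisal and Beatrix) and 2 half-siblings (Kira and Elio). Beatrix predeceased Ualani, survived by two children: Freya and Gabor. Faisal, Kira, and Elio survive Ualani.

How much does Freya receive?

The entire $936,000 passes to the siblings and their issue.
Counting each half-blood sibling's line as half a unit, there are 3 units in $936,000, so one unit is $312,000. Whole-blood lines (Faisal and Beatrix) take $312,000 each; half-blood lines (Kira and Elio) take $156,000 each.
Beatrix's share ($312,000) is divided into 2 shares of $156,000: Freya and Gabor each take $156,000.

Freya receives $156,000.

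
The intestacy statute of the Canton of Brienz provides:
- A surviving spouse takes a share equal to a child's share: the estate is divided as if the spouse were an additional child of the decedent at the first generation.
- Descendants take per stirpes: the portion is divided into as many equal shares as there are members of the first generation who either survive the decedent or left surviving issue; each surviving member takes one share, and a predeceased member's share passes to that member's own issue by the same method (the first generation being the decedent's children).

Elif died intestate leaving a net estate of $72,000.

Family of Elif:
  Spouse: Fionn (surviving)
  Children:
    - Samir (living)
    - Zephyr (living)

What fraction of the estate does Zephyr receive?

The spouse counts as an additional share at the children's level, so there are 3 primary shares of $24,000. Fionn takes one such share ($24,000).
The children's combined portion ($48,000) is divided into 2 shares of $24,000: Samir and Zephyr each take $24,000.

Zephyr receives 1/3 of the estate.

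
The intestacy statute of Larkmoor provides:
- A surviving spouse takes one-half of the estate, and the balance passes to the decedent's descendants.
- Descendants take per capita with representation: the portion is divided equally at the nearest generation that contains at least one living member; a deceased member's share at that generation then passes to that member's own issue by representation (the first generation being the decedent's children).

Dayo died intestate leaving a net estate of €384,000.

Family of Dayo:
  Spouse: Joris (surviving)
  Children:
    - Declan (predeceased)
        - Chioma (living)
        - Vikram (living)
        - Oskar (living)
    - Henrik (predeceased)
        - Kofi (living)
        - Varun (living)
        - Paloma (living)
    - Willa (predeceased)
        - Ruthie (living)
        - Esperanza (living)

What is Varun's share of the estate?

Joris takes one-half of €384,000 = €192,000. The remaining €192,000 passes to the descendants.
No child survives, so the initial division is made at the grandchildren's generation.
The descendants' portion (€192,000) is divided into 8 shares of €24,000: Chioma, Vikram, Oskar, Kofi, Varun, Paloma, Ruthie, and Esperanza each take €24,000.

Varun receives €24,000.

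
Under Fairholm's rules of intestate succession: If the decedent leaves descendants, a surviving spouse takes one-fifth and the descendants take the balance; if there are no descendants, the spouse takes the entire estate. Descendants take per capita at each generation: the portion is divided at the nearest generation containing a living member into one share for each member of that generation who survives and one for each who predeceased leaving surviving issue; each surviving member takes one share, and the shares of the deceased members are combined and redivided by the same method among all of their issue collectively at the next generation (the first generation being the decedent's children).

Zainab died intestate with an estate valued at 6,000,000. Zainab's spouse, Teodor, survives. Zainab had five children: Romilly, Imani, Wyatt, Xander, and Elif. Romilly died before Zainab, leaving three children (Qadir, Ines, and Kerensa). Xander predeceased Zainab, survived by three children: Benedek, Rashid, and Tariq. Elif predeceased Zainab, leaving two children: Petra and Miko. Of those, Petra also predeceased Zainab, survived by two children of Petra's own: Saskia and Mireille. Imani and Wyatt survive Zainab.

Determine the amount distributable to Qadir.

Qadir receives 360,000.

Teodor takes one-fifth of 6,000,000 = 1,200,000. The remaining 4,800,000 passes to the descendants.
The descendants' portion (4,800,000) is divided at the children's generation into 5 shares of 960,000. Imani and Wyatt each take 960,000. The 3 shares of the deceased (Romilly, Xander, and Elif) are combined into a pool of 2,880,000.
That pool (2,880,000) is divided at the grandchildren's generation into 8 shares of 360,000. Qadir, Ines, Kerensa, Benedek, Rashid, Tariq, and Miko each take 360,000. The remaining share for the deceased Petra (360,000) is carried to the next generation.
That pool (360,000) is divided at the great-grandchildren's generation equally among Saskia and Mireille: 180,000 each.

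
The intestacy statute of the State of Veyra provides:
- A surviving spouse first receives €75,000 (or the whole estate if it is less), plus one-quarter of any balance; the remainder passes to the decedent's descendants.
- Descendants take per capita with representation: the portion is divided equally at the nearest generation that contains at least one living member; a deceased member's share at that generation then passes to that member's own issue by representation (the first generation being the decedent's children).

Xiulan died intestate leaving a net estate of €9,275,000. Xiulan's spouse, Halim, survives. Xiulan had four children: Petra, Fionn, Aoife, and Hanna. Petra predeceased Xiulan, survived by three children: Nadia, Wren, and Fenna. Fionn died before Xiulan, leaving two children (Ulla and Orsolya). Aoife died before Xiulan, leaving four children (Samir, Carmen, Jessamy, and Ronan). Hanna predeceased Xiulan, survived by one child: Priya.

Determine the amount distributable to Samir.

Halim first takes €75,000, leaving a balance of €9,200,000. Halim then takes one-quarter of the balance (€2,300,000), for a total of €2,375,000. The remaining €6,900,000 passes to the descendants.
No child survives, so the initial division is made at the grandchildren's generation.
The descendants' portion (€6,900,000) is divided into 10 shares of €690,000: Nadia, Wren, Fenna, Ulla, Orsolya, Samir, Carmen, Jessamy, Ronan, and Priya each take €690,000.

Samir receives €690,000.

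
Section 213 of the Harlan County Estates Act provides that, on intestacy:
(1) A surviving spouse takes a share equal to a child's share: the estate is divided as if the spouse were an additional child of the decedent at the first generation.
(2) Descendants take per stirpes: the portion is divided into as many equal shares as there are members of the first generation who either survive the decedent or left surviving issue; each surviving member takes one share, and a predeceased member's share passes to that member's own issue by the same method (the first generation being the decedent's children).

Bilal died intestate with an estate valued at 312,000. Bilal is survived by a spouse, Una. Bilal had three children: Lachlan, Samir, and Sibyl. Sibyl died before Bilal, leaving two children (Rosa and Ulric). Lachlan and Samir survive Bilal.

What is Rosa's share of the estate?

The spouse counts as an additional share at the children's level, so there are 4 primary shares of 78,000. Una takes one such share (78,000).
The children's combined portion (234,000) is divided into 3 shares of 78,000: Lachlan and Samir each take 78,000; Sibyl's 78,000 share passes to Sibyl's issue.
Sibyl's share (78,000) is divided into 2 shares of 39,000: Rosa and Ulric each take 39,000.

Rosa receives 39,000.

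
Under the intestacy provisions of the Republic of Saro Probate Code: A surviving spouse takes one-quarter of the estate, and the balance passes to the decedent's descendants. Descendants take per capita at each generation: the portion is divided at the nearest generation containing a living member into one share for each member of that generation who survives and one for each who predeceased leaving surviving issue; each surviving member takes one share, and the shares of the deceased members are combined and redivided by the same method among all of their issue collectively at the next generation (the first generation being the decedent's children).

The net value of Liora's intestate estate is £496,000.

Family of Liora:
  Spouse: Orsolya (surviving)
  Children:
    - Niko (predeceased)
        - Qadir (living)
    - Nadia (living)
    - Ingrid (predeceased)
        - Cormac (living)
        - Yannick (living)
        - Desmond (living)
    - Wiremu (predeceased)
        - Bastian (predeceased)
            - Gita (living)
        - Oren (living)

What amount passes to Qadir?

Qadir receives £46,500.

Orsolya takes one-quarter of £496,000 = £124,000. The remaining £372,000 passes to the descendants.
The descendants' portion (£372,000) is divided at the children's generation into 4 shares of £93,000. Nadia takes £93,000. The 3 shares of the deceased (Niko, Ingrid, and Wiremu) are combined into a pool of £279,000.
That pool (£279,000) is divided at the grandchildren's generation into 6 shares of £46,500. Qadir, Cormac, Yannick, Desmond, and Oren each take £46,500. The remaining share for the deceased Bastian (£46,500) is carried to the next generation.
That pool (£46,500) passes entirely to Gita, the sole taker at the great-grandchildren's generation.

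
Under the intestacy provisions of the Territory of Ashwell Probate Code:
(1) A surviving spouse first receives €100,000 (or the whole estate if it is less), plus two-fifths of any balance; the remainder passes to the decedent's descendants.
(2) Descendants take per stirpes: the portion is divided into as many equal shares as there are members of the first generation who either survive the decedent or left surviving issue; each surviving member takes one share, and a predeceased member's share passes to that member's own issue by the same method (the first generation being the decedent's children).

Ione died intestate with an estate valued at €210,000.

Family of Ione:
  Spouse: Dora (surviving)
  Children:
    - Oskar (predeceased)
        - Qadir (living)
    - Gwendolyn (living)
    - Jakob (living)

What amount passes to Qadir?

Qadir receives €22,000.

Dora first takes €100,000, leaving a balance of €110,000. Dora then takes two-fifths of the balance (€44,000), for a total of €144,000. The remaining €66,000 passes to the descendants.
The descendants' portion (€66,000) is divided into 3 shares of €22,000: Gwendolyn and Jakob each take €22,000; Oskar's €22,000 share passes to Oskar's issue.
Oskar's share (€22,000) passes entirely to Qadir.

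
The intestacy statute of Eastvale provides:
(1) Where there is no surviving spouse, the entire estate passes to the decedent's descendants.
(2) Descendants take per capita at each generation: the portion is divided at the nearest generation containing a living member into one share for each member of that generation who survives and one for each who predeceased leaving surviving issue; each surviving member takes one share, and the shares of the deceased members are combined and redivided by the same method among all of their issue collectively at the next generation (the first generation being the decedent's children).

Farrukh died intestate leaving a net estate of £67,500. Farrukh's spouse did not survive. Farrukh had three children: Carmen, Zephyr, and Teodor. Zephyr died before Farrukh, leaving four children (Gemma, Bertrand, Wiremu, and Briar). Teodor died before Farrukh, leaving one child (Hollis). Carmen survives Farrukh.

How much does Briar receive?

The entire £67,500 passes to the descendants.
That amount (£67,500) is divided at the children's generation into 3 shares of £22,500. Carmen takes £22,500. The 2 shares of the deceased (Zephyr and Teodor) are combined into a pool of £45,000.
That pool (£45,000) is divided at the grandchildren's generation equally among Gemma, Bertrand, Wiremu, Briar, and Hollis: £9,000 each.

Briar receives £9,000.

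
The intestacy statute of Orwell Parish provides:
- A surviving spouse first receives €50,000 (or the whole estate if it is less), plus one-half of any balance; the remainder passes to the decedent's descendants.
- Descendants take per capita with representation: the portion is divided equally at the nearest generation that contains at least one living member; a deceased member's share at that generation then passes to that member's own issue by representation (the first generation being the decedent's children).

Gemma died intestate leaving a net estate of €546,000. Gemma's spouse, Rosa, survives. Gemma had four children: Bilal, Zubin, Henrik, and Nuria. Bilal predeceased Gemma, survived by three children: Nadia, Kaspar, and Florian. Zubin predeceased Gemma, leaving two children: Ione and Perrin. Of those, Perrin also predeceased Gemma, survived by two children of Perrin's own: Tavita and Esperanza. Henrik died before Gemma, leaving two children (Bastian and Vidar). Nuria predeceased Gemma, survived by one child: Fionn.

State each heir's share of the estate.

Rosa first takes €50,000, leaving a balance of €496,000. Rosa then takes one-half of the balance (€248,000), for a total of €298,000. The remaining €248,000 passes to the descendants.
No child survives, so the initial division is made at the grandchildren's generation.
The descendants' portion (€248,000) is divided into 8 shares of €31,000: Nadia, Kaspar, Florian, Ione, Bastian, Vidar, and Fionn each take €31,000; Perrin's €31,000 share passes to Perrin's issue.
Perrin's share (€31,000) is divided into 2 shares of €15,500: Tavita and Esperanza each take €15,500.

Rosa: €298,000; Nadia: €31,000; Kaspar: €31,000; Florian: €31,000; Ione: €31,000; Tavita: €15,500; Esperanza: €15,500; Bastian: €31,000; Vidar: €31,000; Fionn: €31,000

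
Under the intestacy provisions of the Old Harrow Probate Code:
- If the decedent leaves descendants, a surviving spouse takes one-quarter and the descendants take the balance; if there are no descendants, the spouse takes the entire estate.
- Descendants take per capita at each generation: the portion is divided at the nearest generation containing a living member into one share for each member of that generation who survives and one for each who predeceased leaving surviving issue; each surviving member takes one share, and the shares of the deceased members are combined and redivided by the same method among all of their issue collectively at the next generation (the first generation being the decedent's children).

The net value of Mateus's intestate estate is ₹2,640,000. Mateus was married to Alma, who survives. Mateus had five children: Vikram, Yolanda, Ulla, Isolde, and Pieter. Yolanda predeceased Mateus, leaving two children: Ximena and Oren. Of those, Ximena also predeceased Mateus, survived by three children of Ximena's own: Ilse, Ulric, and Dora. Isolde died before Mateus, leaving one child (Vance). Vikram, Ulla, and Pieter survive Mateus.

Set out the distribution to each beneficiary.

Alma takes one-quarter of ₹2,640,000 = ₹660,000. The remaining ₹1,980,000 passes to the descendants.
The descendants' portion (₹1,980,000) is divided at the children's generation into 5 shares of ₹396,000. Vikram, Ulla, and Pieter each take ₹396,000. The 2 shares of the deceased (Yolanda and Isolde) are combined into a pool of ₹792,000.
That pool (₹792,000) is divided at the grandchildren's generation into 3 shares of ₹264,000. Oren and Vance each take ₹264,000. The remaining share for the deceased Ximena (₹264,000) is carried to the next generation.
That pool (₹264,000) is divided at the great-grandchildren's generation equally among Ilse, Ulric, and Dora: ₹88,000 each.

Alma: ₹660,000; Vikram: ₹396,000; Ilse: ₹88,000; Ulric: ₹88,000; Dora: ₹88,000; Oren: ₹264,000; Ulla: ₹396,000; Vance: ₹264,000; Pieter: ₹396,000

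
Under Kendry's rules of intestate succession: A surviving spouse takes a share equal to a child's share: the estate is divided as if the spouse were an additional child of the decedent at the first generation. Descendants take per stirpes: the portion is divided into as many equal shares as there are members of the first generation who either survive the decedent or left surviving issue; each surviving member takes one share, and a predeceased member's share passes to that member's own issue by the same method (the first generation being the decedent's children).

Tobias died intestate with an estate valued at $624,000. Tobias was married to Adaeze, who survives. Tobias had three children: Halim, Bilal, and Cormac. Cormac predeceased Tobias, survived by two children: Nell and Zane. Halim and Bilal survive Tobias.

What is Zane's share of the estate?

Zane receives $78,000.

The spouse counts as an additional share at the children's level, so there are 4 primary shares of $156,000. Adaeze takes one such share ($156,000).
The children's combined portion ($468,000) is divided into 3 shares of $156,000: Halim and Bilal each take $156,000; Cormac's $156,000 share passes to Cormac's issue.
Cormac's share ($156,000) is divided into 2 shares of $78,000: Nell and Zane each take $78,000.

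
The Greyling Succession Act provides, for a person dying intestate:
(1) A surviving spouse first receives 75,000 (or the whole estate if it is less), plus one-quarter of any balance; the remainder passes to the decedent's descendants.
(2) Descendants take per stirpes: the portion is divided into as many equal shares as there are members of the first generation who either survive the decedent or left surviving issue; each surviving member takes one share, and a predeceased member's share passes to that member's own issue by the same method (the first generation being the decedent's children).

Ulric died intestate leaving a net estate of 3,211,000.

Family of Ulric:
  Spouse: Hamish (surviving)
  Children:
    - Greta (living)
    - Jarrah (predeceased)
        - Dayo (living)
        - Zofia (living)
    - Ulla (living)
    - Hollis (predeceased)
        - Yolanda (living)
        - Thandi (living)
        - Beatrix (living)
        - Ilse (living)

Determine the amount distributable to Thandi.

Hamish first takes 75,000, leaving a balance of 3,136,000. Hamish then takes one-quarter of the balance (784,000), for a total of 859,000. The remaining 2,352,000 passes to the descendants.
The descendants' portion (2,352,000) is divided into 4 shares of 588,000: Greta and Ulla each take 588,000; Jarrah's 588,000 share passes to Jarrah's issue; Hollis's 588,000 share passes to Hollis's issue.
Jarrah's share (588,000) is divided into 2 shares of 294,000: Dayo and Zofia each take 294,000.
Hollis's share (588,000) is divided into 4 shares of 147,000: Yolanda, Thandi, Beatrix, and Ilse each take 147,000.

Thandi receives 147,000.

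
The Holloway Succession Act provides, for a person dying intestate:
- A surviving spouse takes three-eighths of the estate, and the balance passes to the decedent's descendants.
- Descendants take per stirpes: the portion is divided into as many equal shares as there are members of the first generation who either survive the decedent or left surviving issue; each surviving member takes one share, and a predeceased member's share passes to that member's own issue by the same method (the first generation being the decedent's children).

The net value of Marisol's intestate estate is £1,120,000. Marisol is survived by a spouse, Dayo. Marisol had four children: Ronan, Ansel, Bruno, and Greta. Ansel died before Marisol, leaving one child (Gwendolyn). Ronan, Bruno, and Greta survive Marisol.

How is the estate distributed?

Dayo takes three-eighths of £1,120,000 = £420,000. The remaining £700,000 passes to the descendants.
The descendants' portion (£700,000) is divided into 4 shares of £175,000: Ronan, Bruno, and Greta each take £175,000; Ansel's £175,000 share passes to Ansel's issue.
Ansel's share (£175,000) passes entirely to Gwendolyn.

Dayo: £420,000; Ronan: £175,000; Gwendolyn: £175,000; Bruno: £175,000; Greta: £175,000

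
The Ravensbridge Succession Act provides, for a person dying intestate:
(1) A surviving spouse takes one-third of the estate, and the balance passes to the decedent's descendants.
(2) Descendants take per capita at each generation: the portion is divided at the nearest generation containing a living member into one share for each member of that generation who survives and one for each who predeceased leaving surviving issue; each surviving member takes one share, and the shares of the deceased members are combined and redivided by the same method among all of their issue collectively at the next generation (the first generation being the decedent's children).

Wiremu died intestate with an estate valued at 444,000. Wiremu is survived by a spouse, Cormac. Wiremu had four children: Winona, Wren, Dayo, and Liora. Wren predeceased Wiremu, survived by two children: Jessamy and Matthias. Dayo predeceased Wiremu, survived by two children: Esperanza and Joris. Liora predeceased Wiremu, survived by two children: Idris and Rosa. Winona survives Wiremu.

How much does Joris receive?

Cormac takes one-third of 444,000 = 148,000. The remaining 296,000 passes to the descendants.
The descendants' portion (296,000) is divided at the children's generation into 4 shares of 74,000. Winona takes 74,000. The 3 shares of the deceased (Wren, Dayo, and Liora) are combined into a pool of 222,000.
That pool (222,000) is divided at the grandchildren's generation equally among Jessamy, Matthias, Esperanza, Joris, Idris, and Rosa: 37,000 each.

Joris receives 37,000.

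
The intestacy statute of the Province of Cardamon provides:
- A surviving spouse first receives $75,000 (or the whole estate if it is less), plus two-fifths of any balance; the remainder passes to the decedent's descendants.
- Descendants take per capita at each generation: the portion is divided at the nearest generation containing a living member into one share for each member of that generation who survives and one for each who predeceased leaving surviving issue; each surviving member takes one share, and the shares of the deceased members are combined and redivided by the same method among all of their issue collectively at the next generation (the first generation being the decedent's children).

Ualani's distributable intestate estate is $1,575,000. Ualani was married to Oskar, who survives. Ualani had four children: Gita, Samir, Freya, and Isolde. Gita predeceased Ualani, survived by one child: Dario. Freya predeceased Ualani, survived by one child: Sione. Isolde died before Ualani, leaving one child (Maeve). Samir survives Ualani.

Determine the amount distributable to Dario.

Oskar first takes $75,000, leaving a balance of $1,500,000. Oskar then takes two-fifths of the balance ($600,000), for a total of $675,000. The remaining $900,000 passes to the descendants.
The descendants' portion ($900,000) is divided at the children's generation into 4 shares of $225,000. Samir takes $225,000. The 3 shares of the deceased (Gita, Freya, and Isolde) are combined into a pool of $675,000.
That pool ($675,000) is divided at the grandchildren's generation equally among Dario, Sione, and Maeve: $225,000 each.

Dario receives $225,000.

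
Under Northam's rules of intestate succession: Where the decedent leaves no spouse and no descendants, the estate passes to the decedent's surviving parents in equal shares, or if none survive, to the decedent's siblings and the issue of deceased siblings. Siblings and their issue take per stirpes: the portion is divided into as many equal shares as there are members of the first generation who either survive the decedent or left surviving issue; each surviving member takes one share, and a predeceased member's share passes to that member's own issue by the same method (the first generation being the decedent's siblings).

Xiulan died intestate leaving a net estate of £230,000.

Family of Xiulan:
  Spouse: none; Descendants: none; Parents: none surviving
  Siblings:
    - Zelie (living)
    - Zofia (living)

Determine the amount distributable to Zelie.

The entire £230,000 passes to the siblings and their issue.
That amount (£230,000) is divided into 2 shares of £115,000: Zelie and Zofia each take £115,000.

Zelie receives £115,000.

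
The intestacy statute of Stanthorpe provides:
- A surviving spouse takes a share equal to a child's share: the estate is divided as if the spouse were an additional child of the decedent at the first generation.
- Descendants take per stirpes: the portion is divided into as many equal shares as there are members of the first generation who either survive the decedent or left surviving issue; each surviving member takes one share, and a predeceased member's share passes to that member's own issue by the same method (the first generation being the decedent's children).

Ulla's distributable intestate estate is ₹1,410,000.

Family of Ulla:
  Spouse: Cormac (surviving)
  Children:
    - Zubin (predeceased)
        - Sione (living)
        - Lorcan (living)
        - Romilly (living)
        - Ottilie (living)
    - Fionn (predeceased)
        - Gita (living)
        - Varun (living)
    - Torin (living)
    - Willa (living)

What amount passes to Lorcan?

Lorcan receives ₹70,500.

The spouse counts as an additional share at the children's level, so there are 5 primary shares of ₹282,000. Cormac takes one such share (₹282,000).
The children's combined portion (₹1,128,000) is divided into 4 shares of ₹282,000: Torin and Willa each take ₹282,000; Zubin's ₹282,000 share passes to Zubin's issue; Fionn's ₹282,000 share passes to Fionn's issue.
Zubin's share (₹282,000) is divided into 4 shares of ₹70,500: Sione, Lorcan, Romilly, and Ottilie each take ₹70,500.
Fionn's share (₹282,000) is divided into 2 shares of ₹141,000: Gita and Varun each take ₹141,000.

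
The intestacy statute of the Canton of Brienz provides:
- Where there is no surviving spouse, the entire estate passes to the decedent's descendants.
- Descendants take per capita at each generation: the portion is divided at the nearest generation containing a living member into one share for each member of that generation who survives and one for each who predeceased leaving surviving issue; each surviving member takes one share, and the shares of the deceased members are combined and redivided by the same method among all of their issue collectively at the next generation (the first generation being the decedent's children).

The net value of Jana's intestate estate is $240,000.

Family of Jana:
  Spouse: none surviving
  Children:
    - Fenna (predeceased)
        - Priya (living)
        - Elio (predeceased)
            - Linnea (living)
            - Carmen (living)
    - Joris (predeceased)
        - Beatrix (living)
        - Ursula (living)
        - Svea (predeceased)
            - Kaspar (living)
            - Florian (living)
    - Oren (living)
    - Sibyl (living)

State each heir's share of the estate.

The entire $240,000 passes to the descendants.
That amount ($240,000) is divided at the children's generation into 4 shares of $60,000. Oren and Sibyl each take $60,000. The 2 shares of the deceased (Fenna and Joris) are combined into a pool of $120,000.
That pool ($120,000) is divided at the grandchildren's generation into 5 shares of $24,000. Priya, Beatrix, and Ursula each take $24,000. The 2 shares of the deceased (Elio and Svea) are combined into a pool of $48,000.
That pool ($48,000) is divided at the great-grandchildren's generation equally among Linnea, Carmen, Kaspar, and Florian: $12,000 each.

Priya: $24,000; Linnea: $12,000; Carmen: $12,000; Beatrix: $24,000; Ursula: $24,000; Kaspar: $12,000; Florian: $12,000; Oren: $60,000; Sibyl: $60,000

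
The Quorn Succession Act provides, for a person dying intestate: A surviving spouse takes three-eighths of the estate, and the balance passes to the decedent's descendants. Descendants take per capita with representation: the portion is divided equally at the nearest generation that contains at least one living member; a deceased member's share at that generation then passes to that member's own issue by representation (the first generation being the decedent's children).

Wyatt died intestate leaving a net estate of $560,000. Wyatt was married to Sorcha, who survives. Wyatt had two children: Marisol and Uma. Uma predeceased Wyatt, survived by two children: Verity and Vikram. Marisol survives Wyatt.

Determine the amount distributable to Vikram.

Vikram receives $87,500.

Sorcha takes three-eighths of $560,000 = $210,000. The remaining $350,000 passes to the descendants.
The descendants' portion ($350,000) is divided into 2 shares of $175,000: Marisol takes $175,000; Uma's $175,000 share passes to Uma's issue.
Uma's share ($175,000) is divided into 2 shares of $87,500: Verity and Vikram each take $87,500.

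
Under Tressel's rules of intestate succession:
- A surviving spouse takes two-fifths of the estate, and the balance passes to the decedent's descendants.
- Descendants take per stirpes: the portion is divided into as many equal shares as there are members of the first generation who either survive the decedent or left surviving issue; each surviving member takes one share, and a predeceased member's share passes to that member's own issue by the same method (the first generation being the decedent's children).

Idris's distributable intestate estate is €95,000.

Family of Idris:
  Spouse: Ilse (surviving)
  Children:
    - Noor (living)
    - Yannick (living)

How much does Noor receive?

Noor receives €28,500.

Ilse takes two-fifths of €95,000 = €38,000. The remaining €57,000 passes to the descendants.
The descendants' portion (€57,000) is divided into 2 shares of €28,500: Noor and Yannick each take €28,500.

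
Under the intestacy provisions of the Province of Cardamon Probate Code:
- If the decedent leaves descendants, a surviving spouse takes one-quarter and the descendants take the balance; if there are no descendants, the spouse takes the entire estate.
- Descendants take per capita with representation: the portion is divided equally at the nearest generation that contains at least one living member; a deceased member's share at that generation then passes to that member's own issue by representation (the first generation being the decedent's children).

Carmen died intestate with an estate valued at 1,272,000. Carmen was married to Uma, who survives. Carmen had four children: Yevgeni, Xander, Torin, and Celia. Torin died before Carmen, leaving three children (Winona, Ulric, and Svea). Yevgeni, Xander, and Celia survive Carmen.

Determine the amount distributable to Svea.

Svea receives 79,500.

Uma takes one-quarter of 1,272,000 = 318,000. The remaining 954,000 passes to the descendants.
The descendants' portion (954,000) is divided into 4 shares of 238,500: Yevgeni, Xander, and Celia each take 238,500; Torin's 238,500 share passes to Torin's issue.
Torin's share (238,500) is divided into 3 shares of 79,500: Winona, Ulric, and Svea each take 79,500.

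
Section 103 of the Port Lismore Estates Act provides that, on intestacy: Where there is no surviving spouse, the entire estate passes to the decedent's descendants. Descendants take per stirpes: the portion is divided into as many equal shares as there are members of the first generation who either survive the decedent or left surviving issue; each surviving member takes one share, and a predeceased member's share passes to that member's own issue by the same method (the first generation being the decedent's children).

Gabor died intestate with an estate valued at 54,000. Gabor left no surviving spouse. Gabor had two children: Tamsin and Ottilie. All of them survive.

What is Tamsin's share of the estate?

Tamsin receives 27,000.

The entire 54,000 passes to the descendants.
That amount (54,000) is divided into 2 shares of 27,000: Tamsin and Ottilie each take 27,000.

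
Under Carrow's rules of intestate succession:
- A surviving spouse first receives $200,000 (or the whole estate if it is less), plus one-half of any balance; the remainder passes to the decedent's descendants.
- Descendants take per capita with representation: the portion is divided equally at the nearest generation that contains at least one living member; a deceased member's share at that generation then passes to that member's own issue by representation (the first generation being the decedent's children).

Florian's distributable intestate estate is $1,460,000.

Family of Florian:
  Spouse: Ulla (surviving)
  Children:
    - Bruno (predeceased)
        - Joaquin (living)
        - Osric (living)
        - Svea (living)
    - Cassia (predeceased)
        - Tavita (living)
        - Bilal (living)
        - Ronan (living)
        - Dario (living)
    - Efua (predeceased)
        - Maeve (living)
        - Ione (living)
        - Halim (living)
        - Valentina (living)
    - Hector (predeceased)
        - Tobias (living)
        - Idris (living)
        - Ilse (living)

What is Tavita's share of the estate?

Ulla first takes $200,000, leaving a balance of $1,260,000. Ulla then takes one-half of the balance ($630,000), for a total of $830,000. The remaining $630,000 passes to the descendants.
No child survives, so the initial division is made at the grandchildren's generation.
The descendants' portion ($630,000) is divided into 14 shares of $45,000: Joaquin, Osric, Svea, Tavita, Bilal, Ronan, Dario, Maeve, Ione, Halim, Valentina, Tobias, Idris, and Ilse each take $45,000.

Tavita receives $45,000.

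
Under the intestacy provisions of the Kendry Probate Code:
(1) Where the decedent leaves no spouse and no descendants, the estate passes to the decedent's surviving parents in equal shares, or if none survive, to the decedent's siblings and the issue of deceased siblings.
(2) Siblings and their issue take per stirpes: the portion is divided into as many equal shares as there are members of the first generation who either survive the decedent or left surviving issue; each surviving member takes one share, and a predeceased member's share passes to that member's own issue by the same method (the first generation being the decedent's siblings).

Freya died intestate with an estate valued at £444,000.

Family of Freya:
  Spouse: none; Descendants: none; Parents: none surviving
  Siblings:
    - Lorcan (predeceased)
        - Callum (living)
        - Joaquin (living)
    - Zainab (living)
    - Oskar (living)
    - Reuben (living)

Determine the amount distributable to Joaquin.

The entire £444,000 passes to the siblings and their issue.
That amount (£444,000) is divided into 4 shares of £111,000: Zainab, Oskar, and Reuben each take £111,000; Lorcan's £111,000 share passes to Lorcan's issue.
Lorcan's share (£111,000) is divided into 2 shares of £55,500: Callum and Joaquin each take £55,500.

Joaquin receives £55,500.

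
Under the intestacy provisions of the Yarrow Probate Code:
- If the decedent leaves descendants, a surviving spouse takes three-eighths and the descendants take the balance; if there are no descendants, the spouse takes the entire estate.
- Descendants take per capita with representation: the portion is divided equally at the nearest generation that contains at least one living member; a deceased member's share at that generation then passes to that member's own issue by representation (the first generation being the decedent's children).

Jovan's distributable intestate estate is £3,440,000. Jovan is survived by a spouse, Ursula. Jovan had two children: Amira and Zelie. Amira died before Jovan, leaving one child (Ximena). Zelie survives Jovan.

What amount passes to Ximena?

Ximena receives £1,075,000.

Ursula takes three-eighths of £3,440,000 = £1,290,000. The remaining £2,150,000 passes to the descendants.
The descendants' portion (£2,150,000) is divided into 2 shares of £1,075,000: Zelie takes £1,075,000; Amira's £1,075,000 share passes to Amira's issue.
Amira's share (£1,075,000) passes entirely to Ximena.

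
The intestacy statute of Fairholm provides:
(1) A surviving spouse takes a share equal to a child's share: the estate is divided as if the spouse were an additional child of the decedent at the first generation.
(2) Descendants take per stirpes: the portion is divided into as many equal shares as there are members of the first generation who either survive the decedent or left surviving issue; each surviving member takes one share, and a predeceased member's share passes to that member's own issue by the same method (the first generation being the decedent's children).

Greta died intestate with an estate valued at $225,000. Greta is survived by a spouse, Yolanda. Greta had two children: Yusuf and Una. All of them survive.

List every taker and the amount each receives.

The spouse counts as an additional share at the children's level, so there are 3 primary shares of $75,000. Yolanda takes one such share ($75,000).
The children's combined portion ($150,000) is divided into 2 shares of $75,000: Yusuf and Una each take $75,000.

Yolanda: $75,000; Yusuf: $75,000; Una: $75,000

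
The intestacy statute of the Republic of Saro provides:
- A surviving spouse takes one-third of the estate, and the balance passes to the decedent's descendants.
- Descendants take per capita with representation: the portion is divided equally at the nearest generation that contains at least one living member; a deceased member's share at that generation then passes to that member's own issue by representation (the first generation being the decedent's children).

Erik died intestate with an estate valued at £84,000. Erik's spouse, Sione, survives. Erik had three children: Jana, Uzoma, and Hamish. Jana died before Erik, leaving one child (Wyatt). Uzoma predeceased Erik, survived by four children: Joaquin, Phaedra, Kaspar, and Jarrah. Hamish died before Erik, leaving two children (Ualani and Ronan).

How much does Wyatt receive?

Wyatt receives £8,000.

Sione takes one-third of £84,000 = £28,000. The remaining £56,000 passes to the descendants.
No child survives, so the initial division is made at the grandchildren's generation.
The descendants' portion (£56,000) is divided into 7 shares of £8,000: Wyatt, Joaquin, Phaedra, Kaspar, Jarrah, Ualani, and Ronan each take £8,000.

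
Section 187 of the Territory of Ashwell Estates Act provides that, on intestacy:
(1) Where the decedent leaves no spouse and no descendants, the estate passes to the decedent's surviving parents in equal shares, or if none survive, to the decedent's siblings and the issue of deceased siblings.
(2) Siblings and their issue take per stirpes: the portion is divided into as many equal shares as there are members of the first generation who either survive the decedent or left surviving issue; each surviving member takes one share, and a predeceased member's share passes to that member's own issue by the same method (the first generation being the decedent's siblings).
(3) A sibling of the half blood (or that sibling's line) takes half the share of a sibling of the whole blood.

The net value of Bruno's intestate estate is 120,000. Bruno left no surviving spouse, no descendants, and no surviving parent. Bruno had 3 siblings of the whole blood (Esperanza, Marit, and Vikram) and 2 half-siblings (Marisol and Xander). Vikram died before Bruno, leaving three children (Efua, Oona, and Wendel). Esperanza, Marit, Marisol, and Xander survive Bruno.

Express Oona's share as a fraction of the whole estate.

The entire 120,000 passes to the siblings and their issue.
Counting each half-blood sibling's line as half a unit, there are 4 units in 120,000, so one unit is 30,000. Whole-blood lines (Esperanza, Marit, and Vikram) take 30,000 each; half-blood lines (Marisol and Xander) take 15,000 each.
Vikram's share (30,000) is divided into 3 shares of 10,000: Efua, Oona, and Wendel each take 10,000.

Oona receives 1/12 of the estate.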